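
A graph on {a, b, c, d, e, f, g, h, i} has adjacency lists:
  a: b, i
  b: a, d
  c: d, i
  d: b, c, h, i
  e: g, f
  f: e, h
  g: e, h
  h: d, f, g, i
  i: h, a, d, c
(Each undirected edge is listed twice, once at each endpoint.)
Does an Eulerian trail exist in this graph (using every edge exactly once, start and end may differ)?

Yes

Degrees: a:2, b:2, c:2, d:4, e:2, f:2, g:2, h:4, i:4
Odd-degree vertices: none (0 total).
With 0 odd-degree vertices and all edges in one connected piece, an Eulerian trail exists.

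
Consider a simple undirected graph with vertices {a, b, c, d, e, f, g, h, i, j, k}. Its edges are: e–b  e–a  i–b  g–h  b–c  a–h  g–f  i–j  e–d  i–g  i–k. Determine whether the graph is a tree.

No

|V| = 11, |E| = 11.
Connected but with 11 > 10 edges, so it has a cycle and is not a tree.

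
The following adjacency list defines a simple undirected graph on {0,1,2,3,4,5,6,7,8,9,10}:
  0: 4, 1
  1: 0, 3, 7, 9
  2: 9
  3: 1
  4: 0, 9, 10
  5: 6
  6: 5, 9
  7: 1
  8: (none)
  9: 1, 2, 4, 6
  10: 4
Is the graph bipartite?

Yes

Color {1, 2, 4, 6, 8} black and {0, 3, 5, 7, 9, 10} white. No edge joins two same-colored vertices, so the graph is bipartite.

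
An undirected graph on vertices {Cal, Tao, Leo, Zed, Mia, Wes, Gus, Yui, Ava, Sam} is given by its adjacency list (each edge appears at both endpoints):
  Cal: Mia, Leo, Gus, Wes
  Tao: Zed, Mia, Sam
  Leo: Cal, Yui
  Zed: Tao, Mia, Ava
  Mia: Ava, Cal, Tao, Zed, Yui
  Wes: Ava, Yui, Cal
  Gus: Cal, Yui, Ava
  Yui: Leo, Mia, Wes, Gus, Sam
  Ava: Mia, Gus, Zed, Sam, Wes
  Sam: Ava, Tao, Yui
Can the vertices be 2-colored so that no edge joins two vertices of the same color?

Mia-Zed-Ava-Mia is an odd cycle (length 3), and a bipartite graph can contain only even cycles.

No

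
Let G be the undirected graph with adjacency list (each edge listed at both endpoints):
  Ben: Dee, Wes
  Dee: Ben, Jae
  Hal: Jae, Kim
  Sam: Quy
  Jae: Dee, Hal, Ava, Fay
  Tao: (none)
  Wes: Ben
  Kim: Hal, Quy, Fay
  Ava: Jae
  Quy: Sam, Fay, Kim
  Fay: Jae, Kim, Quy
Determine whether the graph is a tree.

|V| = 11, |E| = 11.
It is not connected, so it is not a tree.

No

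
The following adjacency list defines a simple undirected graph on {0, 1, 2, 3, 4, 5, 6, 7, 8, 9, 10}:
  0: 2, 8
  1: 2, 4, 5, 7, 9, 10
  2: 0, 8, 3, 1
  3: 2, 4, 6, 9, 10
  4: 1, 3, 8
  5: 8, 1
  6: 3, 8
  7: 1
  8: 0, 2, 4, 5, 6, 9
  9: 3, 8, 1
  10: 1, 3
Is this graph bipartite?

No

8-0-2-8 is an odd cycle (length 3), and a bipartite graph can contain only even cycles.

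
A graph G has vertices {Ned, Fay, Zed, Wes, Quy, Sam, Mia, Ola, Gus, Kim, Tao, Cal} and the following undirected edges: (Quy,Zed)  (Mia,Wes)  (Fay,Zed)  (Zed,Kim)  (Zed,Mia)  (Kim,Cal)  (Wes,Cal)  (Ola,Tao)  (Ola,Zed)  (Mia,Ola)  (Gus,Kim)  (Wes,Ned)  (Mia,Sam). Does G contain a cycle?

Yes

|V| = 12, |E| = 13, number of components = 1.
One cycle is Wes-Mia-Ola-Zed-Kim-Cal-Wes.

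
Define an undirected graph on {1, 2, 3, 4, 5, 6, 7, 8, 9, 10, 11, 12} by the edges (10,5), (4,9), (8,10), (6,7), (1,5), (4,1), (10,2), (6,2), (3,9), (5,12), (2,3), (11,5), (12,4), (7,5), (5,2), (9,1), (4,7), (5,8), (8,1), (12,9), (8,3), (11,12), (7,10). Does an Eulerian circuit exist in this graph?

No

Degrees: 1:4, 2:4, 3:3, 4:4, 5:7, 6:2, 7:4, 8:4, 9:4, 10:4, 11:2, 12:4
3, 5 have odd degree; an Eulerian circuit needs every degree to be even, so none exists.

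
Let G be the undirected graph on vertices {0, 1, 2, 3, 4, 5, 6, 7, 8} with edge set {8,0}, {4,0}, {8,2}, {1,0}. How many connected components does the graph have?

Component: {3}
Component: {5}
Component: {6}
Component: {7}
Component: {0, 1, 2, 4, 8}

5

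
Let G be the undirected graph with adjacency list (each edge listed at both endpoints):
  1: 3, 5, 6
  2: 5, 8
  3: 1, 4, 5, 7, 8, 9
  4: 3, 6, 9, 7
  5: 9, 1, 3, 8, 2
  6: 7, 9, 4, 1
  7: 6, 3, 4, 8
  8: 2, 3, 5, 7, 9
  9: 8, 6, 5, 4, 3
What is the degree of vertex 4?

Neighbors of 4: 3, 6, 7, 9.

4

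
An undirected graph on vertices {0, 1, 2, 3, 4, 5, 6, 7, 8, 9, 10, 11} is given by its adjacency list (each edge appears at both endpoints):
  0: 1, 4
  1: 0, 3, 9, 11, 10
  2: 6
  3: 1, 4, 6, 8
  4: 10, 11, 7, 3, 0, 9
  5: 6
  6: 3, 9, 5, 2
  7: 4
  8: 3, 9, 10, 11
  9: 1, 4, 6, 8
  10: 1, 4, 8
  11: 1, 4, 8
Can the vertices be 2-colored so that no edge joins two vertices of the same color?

Partition the vertices as {1, 4, 6, 8} vs {0, 2, 3, 5, 7, 9, 10, 11}. Each listed edge has one endpoint in each part, so the graph is bipartite.

Yes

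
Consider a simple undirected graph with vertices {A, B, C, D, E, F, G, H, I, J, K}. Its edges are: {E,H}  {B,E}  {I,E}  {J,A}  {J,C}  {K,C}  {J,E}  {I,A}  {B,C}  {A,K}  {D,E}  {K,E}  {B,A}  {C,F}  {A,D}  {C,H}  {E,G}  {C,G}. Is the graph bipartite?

Yes

Color {B, D, F, G, H, I, J, K} black and {A, C, E} white. No edge joins two same-colored vertices, so the graph is bipartite.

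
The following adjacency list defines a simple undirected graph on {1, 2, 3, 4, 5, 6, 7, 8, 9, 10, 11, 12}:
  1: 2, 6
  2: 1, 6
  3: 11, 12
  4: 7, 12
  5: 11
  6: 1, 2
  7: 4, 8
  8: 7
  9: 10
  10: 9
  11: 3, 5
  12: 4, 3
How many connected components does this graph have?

Component: {9, 10}
Component: {1, 2, 6}
Component: {3, 4, 5, 7, 8, 11, 12}

3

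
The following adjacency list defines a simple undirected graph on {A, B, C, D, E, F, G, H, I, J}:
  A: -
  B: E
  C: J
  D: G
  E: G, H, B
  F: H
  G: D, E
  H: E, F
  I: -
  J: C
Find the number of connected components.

Component: {A}
Component: {I}
Component: {C, J}
Component: {B, D, E, F, G, H}

4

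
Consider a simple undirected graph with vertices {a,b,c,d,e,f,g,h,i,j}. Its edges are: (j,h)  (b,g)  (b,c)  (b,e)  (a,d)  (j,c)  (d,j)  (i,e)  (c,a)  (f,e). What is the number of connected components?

1

Component: {a, b, c, d, e, f, g, h, i, j}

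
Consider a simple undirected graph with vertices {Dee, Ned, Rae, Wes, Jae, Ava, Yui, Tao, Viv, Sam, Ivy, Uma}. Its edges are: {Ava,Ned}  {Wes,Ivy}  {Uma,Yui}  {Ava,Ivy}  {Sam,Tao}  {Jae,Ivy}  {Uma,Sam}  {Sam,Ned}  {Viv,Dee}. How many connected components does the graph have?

Component: {Rae}
Component: {Dee, Viv}
Component: {Ned, Wes, Jae, Ava, Yui, Tao, Sam, Ivy, Uma}

3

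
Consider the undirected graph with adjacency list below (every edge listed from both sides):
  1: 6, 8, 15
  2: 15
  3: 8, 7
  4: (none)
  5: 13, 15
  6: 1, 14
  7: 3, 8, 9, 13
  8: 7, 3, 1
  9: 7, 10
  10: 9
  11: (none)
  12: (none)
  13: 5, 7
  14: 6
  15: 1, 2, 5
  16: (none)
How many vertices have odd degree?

6

Degrees: 1:3, 2:1, 3:2, 4:0, 5:2, 6:2, 7:4, 8:3, 9:2, 10:1, 11:0, 12:0, 13:2, 14:1, 15:3, 16:0
Odd-degree vertices: 1, 2, 8, 10, 14, 15.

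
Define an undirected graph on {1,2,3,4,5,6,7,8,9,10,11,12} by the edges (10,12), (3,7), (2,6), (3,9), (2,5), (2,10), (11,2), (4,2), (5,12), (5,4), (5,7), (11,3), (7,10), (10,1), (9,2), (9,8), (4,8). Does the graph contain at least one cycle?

Yes

|V| = 12, |E| = 17, number of components = 1.
Since 17 > 12 - 1, a cycle must exist; for instance 10-7-5-4-8-9-2-10.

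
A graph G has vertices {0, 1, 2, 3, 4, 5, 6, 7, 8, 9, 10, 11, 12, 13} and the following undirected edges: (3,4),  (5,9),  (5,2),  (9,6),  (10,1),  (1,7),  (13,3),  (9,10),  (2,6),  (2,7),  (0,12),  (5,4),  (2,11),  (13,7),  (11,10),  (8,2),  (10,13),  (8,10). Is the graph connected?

Component: {0, 12}
Component: {1, 2, 3, 4, 5, 6, 7, 8, 9, 10, 11, 13}
No edge joins these 2 groups, so the graph is disconnected.

No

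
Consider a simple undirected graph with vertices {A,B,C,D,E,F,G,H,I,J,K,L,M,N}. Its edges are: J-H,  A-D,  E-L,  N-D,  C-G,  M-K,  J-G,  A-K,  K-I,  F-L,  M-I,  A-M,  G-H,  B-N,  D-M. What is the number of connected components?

Component: {E, F, L}
Component: {C, G, H, J}
Component: {A, B, D, I, K, M, N}

3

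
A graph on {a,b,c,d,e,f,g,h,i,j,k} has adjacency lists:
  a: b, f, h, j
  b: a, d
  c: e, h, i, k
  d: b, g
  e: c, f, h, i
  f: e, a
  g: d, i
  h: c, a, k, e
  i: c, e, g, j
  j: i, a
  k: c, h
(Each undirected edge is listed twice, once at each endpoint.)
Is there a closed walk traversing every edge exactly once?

Degrees: a:4, b:2, c:4, d:2, e:4, f:2, g:2, h:4, i:4, j:2, k:2
All degrees are even and the non-isolated vertices are connected — an Eulerian circuit exists.

Yes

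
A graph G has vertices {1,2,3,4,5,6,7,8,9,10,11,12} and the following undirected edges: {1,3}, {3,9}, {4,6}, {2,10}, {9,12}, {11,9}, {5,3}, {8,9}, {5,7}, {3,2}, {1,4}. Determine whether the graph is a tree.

|V| = 12, |E| = 11.
Connected and |E| = |V| - 1, which characterizes a tree.

Yes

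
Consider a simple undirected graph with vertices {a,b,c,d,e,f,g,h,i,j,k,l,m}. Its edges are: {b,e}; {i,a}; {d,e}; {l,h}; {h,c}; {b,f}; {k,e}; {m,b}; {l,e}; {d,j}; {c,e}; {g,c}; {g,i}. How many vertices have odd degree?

Degrees: a:1, b:3, c:3, d:2, e:5, f:1, g:2, h:2, i:2, j:1, k:1, l:2, m:1
Odd-degree vertices: a, b, c, e, f, j, k, m.

8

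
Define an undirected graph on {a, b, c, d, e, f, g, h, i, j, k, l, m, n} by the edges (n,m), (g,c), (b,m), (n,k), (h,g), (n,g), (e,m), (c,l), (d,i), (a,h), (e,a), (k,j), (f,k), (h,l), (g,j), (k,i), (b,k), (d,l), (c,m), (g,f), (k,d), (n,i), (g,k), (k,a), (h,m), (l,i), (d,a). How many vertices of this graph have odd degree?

Degrees: a:4, b:2, c:3, d:4, e:2, f:2, g:6, h:4, i:4, j:2, k:8, l:4, m:5, n:4
Odd-degree vertices: c, m.

2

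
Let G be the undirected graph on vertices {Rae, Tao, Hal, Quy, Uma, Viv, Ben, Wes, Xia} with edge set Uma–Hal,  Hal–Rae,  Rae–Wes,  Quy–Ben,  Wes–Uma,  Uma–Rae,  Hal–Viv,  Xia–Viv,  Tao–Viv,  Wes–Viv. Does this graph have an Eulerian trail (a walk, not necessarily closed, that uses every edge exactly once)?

No

Degrees: Rae:3, Tao:1, Hal:3, Quy:1, Uma:3, Viv:4, Ben:1, Wes:3, Xia:1
Odd-degree vertices: Rae, Tao, Hal, Quy, Uma, Ben, Wes, Xia (8 total).
With 8 odd-degree vertices (more than two), no single trail can use every edge.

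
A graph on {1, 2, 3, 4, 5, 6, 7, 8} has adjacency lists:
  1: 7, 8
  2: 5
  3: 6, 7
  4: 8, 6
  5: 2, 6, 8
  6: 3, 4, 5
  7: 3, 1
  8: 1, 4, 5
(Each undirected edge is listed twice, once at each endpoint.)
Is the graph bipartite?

Yes

A valid 2-coloring puts {2, 6, 7, 8} on one side and {1, 3, 4, 5} on the other; every edge crosses between the two sides.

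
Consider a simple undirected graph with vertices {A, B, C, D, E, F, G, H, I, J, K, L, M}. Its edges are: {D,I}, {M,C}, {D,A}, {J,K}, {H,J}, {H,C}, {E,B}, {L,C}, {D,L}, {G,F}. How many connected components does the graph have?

3

Component: {B, E}
Component: {F, G}
Component: {A, C, D, H, I, J, K, L, M}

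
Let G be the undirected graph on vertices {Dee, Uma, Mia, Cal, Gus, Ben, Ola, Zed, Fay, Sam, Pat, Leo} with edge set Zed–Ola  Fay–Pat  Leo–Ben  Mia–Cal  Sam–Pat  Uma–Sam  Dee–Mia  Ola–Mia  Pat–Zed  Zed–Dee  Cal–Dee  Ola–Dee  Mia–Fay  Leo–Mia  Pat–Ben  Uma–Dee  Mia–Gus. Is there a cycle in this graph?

The graph has 12 vertices, 17 edges, and 1 connected component.
One cycle is Dee-Cal-Mia-Fay-Pat-Zed-Ola-Dee.

Yes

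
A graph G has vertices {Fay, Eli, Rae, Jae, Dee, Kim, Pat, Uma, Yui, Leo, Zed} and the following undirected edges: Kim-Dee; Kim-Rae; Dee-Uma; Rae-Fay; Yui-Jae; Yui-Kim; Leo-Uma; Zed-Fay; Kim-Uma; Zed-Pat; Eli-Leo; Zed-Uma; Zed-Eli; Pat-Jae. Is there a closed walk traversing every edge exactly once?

Degrees: Fay:2, Eli:2, Rae:2, Jae:2, Dee:2, Kim:4, Pat:2, Uma:4, Yui:2, Leo:2, Zed:4
All degrees are even and the non-isolated vertices are connected — an Eulerian circuit exists.

Yes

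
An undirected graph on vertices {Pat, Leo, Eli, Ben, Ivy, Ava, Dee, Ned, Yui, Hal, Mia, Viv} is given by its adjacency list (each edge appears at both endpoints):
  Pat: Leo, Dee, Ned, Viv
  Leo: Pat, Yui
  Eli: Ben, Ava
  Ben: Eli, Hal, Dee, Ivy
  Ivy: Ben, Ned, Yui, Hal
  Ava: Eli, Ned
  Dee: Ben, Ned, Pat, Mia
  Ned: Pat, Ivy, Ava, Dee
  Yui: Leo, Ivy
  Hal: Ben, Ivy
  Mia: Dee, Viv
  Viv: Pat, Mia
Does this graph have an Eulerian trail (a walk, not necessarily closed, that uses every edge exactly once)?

Yes

Degrees: Pat:4, Leo:2, Eli:2, Ben:4, Ivy:4, Ava:2, Dee:4, Ned:4, Yui:2, Hal:2, Mia:2, Viv:2
Odd-degree vertices: none (0 total).
The non-isolated vertices are connected and exactly 0 have odd degree, so an Eulerian trail exists.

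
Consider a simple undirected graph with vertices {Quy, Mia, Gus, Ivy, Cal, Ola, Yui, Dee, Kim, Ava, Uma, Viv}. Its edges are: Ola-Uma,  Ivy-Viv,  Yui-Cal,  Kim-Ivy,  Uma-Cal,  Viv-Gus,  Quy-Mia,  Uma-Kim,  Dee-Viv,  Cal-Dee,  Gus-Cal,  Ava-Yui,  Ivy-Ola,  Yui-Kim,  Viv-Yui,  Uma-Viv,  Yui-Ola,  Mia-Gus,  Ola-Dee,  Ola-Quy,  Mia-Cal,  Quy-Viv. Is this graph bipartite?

No

Gus-Mia-Cal-Gus is an odd cycle (length 3), and a bipartite graph can contain only even cycles.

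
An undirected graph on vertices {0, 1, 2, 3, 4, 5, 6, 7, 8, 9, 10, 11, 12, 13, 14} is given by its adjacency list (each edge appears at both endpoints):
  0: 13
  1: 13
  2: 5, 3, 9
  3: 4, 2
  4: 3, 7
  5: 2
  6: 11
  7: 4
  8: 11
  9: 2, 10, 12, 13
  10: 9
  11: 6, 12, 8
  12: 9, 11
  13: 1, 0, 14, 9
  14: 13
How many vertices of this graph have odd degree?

Degrees: 0:1, 1:1, 2:3, 3:2, 4:2, 5:1, 6:1, 7:1, 8:1, 9:4, 10:1, 11:3, 12:2, 13:4, 14:1
Odd-degree vertices: 0, 1, 2, 5, 6, 7, 8, 10, 11, 14.

10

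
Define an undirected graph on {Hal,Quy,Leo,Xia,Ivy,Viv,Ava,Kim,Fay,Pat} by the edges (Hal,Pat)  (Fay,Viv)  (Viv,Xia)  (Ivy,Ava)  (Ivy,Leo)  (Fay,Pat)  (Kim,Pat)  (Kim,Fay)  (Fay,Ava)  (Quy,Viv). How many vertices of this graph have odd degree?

Degrees: Hal:1, Quy:1, Leo:1, Xia:1, Ivy:2, Viv:3, Ava:2, Kim:2, Fay:4, Pat:3
Odd-degree vertices: Hal, Quy, Leo, Xia, Viv, Pat.

6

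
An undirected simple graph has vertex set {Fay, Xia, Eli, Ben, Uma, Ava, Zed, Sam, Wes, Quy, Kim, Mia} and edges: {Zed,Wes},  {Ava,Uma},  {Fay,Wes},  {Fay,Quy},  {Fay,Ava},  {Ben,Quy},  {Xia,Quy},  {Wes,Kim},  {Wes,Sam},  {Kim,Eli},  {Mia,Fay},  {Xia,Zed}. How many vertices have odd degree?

Degrees: Fay:4, Xia:2, Eli:1, Ben:1, Uma:1, Ava:2, Zed:2, Sam:1, Wes:4, Quy:3, Kim:2, Mia:1
Odd-degree vertices: Eli, Ben, Uma, Sam, Quy, Mia.

6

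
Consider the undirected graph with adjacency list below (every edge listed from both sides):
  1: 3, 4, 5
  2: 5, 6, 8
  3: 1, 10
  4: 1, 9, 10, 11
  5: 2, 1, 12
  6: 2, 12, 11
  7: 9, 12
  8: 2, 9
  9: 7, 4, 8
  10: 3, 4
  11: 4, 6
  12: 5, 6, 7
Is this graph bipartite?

Yes

Partition the vertices as {3, 4, 5, 6, 7, 8} vs {1, 2, 9, 10, 11, 12}. Each listed edge has one endpoint in each part, so the graph is bipartite.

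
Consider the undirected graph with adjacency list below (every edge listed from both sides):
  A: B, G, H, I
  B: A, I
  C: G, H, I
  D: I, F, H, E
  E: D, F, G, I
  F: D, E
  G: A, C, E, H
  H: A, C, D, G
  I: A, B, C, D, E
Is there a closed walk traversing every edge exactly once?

No

Degrees: A:4, B:2, C:3, D:4, E:4, F:2, G:4, H:4, I:5
Vertices with odd degree: C, I. An Eulerian circuit requires all degrees even.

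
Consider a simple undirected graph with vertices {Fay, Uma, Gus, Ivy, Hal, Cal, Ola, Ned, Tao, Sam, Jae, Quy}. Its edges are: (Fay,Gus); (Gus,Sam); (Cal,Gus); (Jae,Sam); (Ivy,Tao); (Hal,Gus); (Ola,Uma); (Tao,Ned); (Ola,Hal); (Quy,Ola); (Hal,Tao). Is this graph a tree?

The graph has 12 vertices and 11 edges.
It is connected with exactly 11 edges, hence acyclic — it is a tree.

Yes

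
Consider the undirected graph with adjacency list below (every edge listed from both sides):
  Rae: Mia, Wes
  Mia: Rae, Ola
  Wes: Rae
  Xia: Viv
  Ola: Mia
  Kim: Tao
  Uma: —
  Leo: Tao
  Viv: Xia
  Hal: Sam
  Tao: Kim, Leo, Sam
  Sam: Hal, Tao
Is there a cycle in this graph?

No

The graph has 12 vertices, 8 edges, and 4 connected components.
Since 8 = 12 - 4, the graph is a forest and contains no cycle.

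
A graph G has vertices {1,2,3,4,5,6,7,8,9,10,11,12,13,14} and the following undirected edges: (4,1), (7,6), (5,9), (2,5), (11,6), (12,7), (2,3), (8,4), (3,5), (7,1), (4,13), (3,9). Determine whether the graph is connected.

No

Component: {10}
Component: {14}
Component: {2, 3, 5, 9}
Component: {1, 4, 6, 7, 8, 11, 12, 13}
No edge joins these 4 groups, so the graph is disconnected.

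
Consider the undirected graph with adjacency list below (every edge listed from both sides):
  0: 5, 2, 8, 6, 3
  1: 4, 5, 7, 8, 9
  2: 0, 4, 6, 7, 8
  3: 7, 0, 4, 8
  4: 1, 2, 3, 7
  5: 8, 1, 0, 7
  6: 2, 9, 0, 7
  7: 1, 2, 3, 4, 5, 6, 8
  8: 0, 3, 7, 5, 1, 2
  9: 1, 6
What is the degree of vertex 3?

Neighbors of 3: 0, 4, 7, 8.

4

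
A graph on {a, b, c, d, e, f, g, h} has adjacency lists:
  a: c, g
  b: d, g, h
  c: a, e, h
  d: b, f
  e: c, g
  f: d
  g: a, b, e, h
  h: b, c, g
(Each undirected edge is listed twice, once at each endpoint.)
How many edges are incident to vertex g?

4

Neighbors of g: a, b, e, h.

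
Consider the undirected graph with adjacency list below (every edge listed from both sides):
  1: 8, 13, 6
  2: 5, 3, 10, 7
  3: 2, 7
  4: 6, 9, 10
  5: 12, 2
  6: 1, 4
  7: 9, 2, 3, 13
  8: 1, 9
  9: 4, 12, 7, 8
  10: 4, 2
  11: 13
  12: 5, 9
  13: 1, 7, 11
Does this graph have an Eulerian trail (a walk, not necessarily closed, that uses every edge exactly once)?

Degrees: 1:3, 2:4, 3:2, 4:3, 5:2, 6:2, 7:4, 8:2, 9:4, 10:2, 11:1, 12:2, 13:3
Odd-degree vertices: 1, 4, 11, 13 (4 total).
An Eulerian trail requires 0 or 2 odd-degree vertices; here there are 4.

No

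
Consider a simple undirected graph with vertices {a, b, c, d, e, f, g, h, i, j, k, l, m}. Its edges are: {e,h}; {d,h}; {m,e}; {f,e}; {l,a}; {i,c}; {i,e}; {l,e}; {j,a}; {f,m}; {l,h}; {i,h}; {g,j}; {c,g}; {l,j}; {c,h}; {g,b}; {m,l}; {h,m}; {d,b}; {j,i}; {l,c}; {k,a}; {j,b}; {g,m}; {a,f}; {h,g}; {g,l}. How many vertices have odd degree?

8

Degrees: a:4, b:3, c:4, d:2, e:5, f:3, g:6, h:7, i:4, j:5, k:1, l:7, m:5
Odd-degree vertices: b, e, f, h, j, k, l, m.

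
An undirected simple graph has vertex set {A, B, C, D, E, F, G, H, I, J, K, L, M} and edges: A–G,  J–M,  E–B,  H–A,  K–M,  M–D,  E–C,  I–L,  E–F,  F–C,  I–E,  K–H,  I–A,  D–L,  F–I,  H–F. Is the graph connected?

Starting from A and exploring outward reaches every vertex (A, I, H, G, L, F, E, K, D, C, B, M, J); the graph is connected.

Yes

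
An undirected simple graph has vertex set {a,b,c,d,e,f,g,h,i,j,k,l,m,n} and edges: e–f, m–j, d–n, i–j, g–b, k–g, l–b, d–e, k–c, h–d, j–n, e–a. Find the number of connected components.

Component: {b, c, g, k, l}
Component: {a, d, e, f, h, i, j, m, n}

2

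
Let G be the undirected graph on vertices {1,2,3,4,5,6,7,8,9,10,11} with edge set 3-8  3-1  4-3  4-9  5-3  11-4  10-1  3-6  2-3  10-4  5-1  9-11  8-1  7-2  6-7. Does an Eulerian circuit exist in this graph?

Yes

Degrees: 1:4, 2:2, 3:6, 4:4, 5:2, 6:2, 7:2, 8:2, 9:2, 10:2, 11:2
Every vertex has even degree and the edges form a single connected piece, so an Eulerian circuit exists.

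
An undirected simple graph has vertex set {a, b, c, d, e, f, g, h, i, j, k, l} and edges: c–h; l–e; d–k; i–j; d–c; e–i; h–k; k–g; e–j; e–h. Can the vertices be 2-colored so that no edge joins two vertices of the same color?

j-i-e-j is an odd cycle (length 3), and a bipartite graph can contain only even cycles.

No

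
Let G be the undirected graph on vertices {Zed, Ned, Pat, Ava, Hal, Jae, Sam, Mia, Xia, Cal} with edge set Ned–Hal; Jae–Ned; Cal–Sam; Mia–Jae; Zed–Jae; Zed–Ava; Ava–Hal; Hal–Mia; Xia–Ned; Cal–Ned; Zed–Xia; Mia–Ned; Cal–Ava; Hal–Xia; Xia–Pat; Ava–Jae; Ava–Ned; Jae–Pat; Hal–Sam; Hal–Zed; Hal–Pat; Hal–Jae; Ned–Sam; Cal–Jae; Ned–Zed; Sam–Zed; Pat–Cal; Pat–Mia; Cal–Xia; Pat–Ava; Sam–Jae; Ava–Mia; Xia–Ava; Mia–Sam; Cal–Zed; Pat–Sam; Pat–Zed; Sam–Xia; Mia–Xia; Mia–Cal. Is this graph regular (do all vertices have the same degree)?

Degrees: Zed:8, Ned:8, Pat:8, Ava:8, Hal:8, Jae:8, Sam:8, Mia:8, Xia:8, Cal:8
All degrees equal 8; the graph is regular.

Yes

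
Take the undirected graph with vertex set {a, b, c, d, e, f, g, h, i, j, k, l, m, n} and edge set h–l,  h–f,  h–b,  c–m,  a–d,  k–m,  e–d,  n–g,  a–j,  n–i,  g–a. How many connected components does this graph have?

Component: {c, k, m}
Component: {b, f, h, l}
Component: {a, d, e, g, i, j, n}

3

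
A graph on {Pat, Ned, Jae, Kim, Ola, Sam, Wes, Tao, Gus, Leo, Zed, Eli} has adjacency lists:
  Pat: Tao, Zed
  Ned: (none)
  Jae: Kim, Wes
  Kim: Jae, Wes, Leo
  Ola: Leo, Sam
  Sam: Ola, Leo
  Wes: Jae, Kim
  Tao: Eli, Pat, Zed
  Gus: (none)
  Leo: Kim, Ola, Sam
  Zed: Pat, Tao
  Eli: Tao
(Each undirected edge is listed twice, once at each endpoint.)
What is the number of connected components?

4

Component: {Ned}
Component: {Gus}
Component: {Pat, Tao, Zed, Eli}
Component: {Jae, Kim, Ola, Sam, Wes, Leo}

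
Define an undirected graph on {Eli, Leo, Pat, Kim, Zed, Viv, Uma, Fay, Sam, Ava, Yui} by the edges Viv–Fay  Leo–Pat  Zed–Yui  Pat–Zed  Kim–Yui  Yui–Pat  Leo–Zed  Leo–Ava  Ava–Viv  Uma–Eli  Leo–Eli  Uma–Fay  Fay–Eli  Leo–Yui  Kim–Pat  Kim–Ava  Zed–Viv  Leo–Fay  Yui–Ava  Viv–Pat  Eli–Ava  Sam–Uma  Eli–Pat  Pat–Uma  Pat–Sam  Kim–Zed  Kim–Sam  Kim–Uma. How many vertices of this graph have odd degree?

Degrees: Eli:5, Leo:6, Pat:8, Kim:6, Zed:5, Viv:4, Uma:5, Fay:4, Sam:3, Ava:5, Yui:5
Odd-degree vertices: Eli, Zed, Uma, Sam, Ava, Yui.

6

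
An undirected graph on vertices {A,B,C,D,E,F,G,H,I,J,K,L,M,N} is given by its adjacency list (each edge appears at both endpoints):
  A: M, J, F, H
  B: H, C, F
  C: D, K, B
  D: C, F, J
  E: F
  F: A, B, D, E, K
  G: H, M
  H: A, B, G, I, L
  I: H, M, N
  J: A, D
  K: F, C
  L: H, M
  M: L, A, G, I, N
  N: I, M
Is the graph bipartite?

The cycle I-M-N-I has length 3, which is odd, so the graph is not bipartite.

No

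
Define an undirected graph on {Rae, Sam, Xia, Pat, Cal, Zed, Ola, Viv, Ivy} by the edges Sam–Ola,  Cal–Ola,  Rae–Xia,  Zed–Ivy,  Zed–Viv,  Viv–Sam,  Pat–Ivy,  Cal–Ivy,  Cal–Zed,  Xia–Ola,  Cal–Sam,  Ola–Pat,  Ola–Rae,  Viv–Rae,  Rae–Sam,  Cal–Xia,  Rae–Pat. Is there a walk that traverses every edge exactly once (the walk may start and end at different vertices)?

No

Degrees: Rae:5, Sam:4, Xia:3, Pat:3, Cal:5, Zed:3, Ola:5, Viv:3, Ivy:3
Odd-degree vertices: Rae, Xia, Pat, Cal, Zed, Ola, Viv, Ivy (8 total).
With 8 odd-degree vertices (more than two), no single trail can use every edge.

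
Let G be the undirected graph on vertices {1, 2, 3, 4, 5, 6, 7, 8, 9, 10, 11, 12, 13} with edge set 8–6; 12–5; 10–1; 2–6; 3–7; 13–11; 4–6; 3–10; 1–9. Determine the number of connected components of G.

Component: {5, 12}
Component: {11, 13}
Component: {2, 4, 6, 8}
Component: {1, 3, 7, 9, 10}

4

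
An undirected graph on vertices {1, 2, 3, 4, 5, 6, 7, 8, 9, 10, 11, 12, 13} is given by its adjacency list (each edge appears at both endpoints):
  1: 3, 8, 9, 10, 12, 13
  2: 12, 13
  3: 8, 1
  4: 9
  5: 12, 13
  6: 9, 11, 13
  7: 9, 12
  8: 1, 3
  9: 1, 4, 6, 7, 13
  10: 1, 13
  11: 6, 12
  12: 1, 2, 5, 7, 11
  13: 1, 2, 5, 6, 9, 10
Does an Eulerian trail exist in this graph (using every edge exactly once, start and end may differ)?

Degrees: 1:6, 2:2, 3:2, 4:1, 5:2, 6:3, 7:2, 8:2, 9:5, 10:2, 11:2, 12:5, 13:6
Odd-degree vertices: 4, 6, 9, 12 (4 total).
An Eulerian trail requires 0 or 2 odd-degree vertices; here there are 4.

No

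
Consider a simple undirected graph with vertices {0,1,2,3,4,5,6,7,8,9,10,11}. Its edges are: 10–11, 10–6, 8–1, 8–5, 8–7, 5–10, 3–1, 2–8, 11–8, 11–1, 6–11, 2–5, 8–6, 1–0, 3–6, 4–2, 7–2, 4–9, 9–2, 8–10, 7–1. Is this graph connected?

A breadth-first search from 0 visits 0, 1, 11, 3, 8, 7, 10, 6, 2, 5, 4, 9 — all 12 vertices — so the graph is connected.

Yes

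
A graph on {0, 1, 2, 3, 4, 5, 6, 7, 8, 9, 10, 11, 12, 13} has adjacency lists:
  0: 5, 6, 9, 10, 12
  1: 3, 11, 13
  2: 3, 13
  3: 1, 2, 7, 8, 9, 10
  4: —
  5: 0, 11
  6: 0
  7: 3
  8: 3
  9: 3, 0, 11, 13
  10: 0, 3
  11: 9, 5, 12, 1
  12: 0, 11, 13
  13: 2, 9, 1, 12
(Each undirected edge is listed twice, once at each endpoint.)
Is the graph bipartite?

Yes

Partition the vertices as {1, 2, 4, 5, 6, 7, 8, 9, 10, 12} vs {0, 3, 11, 13}. Each listed edge has one endpoint in each part, so the graph is bipartite.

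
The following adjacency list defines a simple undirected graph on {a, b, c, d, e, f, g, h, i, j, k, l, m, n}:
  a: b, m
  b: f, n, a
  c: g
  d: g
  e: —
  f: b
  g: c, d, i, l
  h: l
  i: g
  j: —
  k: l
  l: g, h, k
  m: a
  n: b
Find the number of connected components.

Component: {e}
Component: {j}
Component: {a, b, f, m, n}
Component: {c, d, g, h, i, k, l}

4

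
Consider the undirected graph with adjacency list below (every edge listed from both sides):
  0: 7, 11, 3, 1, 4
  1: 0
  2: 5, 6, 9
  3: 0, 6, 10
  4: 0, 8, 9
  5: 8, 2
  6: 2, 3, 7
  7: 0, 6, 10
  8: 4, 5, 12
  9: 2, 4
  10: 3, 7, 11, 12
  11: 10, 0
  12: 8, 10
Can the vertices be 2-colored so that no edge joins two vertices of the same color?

8-5-2-9-4-8 is an odd cycle (length 5), and a bipartite graph can contain only even cycles.

No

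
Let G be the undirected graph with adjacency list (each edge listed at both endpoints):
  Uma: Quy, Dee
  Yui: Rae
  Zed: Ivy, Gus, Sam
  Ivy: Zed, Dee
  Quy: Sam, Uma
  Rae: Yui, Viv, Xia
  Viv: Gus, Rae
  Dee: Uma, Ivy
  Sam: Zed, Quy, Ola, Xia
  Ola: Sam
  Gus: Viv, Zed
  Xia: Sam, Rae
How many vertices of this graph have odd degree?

4

Degrees: Uma:2, Yui:1, Zed:3, Ivy:2, Quy:2, Rae:3, Viv:2, Dee:2, Sam:4, Ola:1, Gus:2, Xia:2
Odd-degree vertices: Yui, Zed, Rae, Ola.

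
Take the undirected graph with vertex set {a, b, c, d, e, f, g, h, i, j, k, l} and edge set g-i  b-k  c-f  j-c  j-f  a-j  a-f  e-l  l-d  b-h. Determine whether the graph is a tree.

No

The graph has 12 vertices and 10 edges.
It is not connected, so it is not a tree.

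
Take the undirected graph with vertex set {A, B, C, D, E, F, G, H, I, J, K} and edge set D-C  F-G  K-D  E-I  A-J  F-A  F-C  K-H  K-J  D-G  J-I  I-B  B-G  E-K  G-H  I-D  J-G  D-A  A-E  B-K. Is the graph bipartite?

Color {B, D, E, F, H, J} black and {A, C, G, I, K} white. No edge joins two same-colored vertices, so the graph is bipartite.

Yes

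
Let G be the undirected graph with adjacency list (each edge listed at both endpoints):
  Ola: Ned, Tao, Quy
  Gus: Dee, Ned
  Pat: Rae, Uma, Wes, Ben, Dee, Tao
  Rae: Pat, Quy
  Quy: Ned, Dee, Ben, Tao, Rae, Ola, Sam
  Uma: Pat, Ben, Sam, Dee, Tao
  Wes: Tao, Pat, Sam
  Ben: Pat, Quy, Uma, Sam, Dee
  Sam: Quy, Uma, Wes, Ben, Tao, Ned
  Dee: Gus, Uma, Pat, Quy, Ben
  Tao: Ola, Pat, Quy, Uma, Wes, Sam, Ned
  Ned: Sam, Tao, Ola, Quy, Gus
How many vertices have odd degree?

Degrees: Ola:3, Gus:2, Pat:6, Rae:2, Quy:7, Uma:5, Wes:3, Ben:5, Sam:6, Dee:5, Tao:7, Ned:5
Odd-degree vertices: Ola, Quy, Uma, Wes, Ben, Dee, Tao, Ned.

8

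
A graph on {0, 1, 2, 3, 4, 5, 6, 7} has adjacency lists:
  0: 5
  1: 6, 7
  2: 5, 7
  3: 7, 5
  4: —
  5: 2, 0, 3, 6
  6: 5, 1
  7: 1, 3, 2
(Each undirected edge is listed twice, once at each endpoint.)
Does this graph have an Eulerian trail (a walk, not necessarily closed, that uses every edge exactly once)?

Degrees: 0:1, 1:2, 2:2, 3:2, 4:0, 5:4, 6:2, 7:3
Odd-degree vertices: 0, 7 (2 total).
With 2 odd-degree vertices and all edges in one connected piece, an Eulerian trail exists (from 0 to 7).

Yes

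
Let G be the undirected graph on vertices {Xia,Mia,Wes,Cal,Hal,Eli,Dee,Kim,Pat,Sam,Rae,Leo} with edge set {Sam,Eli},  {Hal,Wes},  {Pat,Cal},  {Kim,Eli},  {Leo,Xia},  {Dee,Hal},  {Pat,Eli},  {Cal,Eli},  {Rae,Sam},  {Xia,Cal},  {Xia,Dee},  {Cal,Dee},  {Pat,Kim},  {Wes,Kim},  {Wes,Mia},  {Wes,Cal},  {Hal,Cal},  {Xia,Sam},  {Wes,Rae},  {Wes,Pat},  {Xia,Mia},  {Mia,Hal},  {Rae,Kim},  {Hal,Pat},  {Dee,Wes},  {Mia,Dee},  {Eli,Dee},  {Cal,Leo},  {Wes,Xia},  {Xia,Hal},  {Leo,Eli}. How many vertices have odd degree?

Degrees: Xia:7, Mia:4, Wes:8, Cal:7, Hal:6, Eli:6, Dee:6, Kim:4, Pat:5, Sam:3, Rae:3, Leo:3
Odd-degree vertices: Xia, Cal, Pat, Sam, Rae, Leo.

6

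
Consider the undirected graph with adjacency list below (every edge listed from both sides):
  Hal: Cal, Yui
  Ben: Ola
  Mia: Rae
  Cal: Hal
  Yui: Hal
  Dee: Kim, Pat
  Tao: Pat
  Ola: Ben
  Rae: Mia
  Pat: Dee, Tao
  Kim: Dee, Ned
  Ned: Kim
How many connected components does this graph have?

Component: {Ben, Ola}
Component: {Mia, Rae}
Component: {Hal, Cal, Yui}
Component: {Dee, Tao, Pat, Kim, Ned}

4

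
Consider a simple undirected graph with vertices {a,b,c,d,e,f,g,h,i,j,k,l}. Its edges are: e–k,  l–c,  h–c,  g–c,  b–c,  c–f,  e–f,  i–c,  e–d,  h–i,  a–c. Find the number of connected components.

2

Component: {j}
Component: {a, b, c, d, e, f, g, h, i, k, l}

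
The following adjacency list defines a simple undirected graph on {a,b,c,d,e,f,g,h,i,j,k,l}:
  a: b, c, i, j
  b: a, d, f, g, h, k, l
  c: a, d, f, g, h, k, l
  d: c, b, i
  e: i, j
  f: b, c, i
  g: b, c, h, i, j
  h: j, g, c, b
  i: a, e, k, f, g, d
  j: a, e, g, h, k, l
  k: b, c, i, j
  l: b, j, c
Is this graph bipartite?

h-g-j-h is an odd cycle (length 3), and a bipartite graph can contain only even cycles.

No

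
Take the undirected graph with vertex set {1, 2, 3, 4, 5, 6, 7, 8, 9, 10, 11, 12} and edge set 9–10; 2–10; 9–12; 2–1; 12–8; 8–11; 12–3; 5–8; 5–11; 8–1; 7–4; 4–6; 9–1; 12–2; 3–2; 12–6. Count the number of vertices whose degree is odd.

4

Degrees: 1:3, 2:4, 3:2, 4:2, 5:2, 6:2, 7:1, 8:4, 9:3, 10:2, 11:2, 12:5
Odd-degree vertices: 1, 7, 9, 12.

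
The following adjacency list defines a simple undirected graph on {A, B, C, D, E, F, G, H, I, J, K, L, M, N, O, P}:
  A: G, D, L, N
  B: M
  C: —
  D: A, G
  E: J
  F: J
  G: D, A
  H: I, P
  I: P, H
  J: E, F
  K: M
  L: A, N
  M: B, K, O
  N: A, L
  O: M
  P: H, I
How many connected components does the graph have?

5

Component: {C}
Component: {E, F, J}
Component: {H, I, P}
Component: {B, K, M, O}
Component: {A, D, G, L, N}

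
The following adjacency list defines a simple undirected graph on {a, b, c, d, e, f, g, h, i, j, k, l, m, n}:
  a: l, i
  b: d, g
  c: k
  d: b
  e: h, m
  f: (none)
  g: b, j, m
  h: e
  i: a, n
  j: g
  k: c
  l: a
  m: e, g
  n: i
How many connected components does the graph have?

4

Component: {f}
Component: {c, k}
Component: {a, i, l, n}
Component: {b, d, e, g, h, j, m}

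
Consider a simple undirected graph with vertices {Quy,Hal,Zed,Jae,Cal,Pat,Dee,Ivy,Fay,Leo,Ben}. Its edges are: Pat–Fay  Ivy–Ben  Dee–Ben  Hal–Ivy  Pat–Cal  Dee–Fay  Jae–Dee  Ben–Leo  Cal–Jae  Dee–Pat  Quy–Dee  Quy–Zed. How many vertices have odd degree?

6

Degrees: Quy:2, Hal:1, Zed:1, Jae:2, Cal:2, Pat:3, Dee:5, Ivy:2, Fay:2, Leo:1, Ben:3
Odd-degree vertices: Hal, Zed, Pat, Dee, Leo, Ben.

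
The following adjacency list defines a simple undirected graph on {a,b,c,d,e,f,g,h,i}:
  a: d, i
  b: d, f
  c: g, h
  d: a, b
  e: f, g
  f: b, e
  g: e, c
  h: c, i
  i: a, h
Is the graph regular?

Yes

Degrees: a:2, b:2, c:2, d:2, e:2, f:2, g:2, h:2, i:2
Every vertex has degree 2, so the graph is 2-regular.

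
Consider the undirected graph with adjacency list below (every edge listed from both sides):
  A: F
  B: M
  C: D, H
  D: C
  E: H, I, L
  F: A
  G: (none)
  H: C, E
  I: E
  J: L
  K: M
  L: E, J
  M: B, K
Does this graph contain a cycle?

|V| = 13, |E| = 9, number of components = 4.
Since 9 = 13 - 4, the graph is a forest and contains no cycle.

No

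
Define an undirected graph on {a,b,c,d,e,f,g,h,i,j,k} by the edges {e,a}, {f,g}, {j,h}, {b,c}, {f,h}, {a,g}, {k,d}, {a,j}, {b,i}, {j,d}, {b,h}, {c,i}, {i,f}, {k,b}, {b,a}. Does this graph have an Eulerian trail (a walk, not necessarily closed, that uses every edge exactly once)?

No

Degrees: a:4, b:5, c:2, d:2, e:1, f:3, g:2, h:3, i:3, j:3, k:2
Odd-degree vertices: b, e, f, h, i, j (6 total).
An Eulerian trail requires 0 or 2 odd-degree vertices; here there are 6.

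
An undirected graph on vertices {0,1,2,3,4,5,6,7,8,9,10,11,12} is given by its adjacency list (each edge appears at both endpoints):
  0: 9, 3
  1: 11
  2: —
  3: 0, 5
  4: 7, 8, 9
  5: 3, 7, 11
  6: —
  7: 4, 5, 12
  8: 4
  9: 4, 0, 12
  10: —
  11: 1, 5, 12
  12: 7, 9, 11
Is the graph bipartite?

Color {2, 3, 6, 7, 8, 9, 10, 11} black and {0, 1, 4, 5, 12} white. No edge joins two same-colored vertices, so the graph is bipartite.

Yes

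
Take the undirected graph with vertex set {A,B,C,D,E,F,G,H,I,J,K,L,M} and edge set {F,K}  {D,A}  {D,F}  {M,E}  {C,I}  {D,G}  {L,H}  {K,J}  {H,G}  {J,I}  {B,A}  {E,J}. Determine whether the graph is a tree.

Yes

The graph has 13 vertices and 12 edges.
Connected and |E| = |V| - 1, which characterizes a tree.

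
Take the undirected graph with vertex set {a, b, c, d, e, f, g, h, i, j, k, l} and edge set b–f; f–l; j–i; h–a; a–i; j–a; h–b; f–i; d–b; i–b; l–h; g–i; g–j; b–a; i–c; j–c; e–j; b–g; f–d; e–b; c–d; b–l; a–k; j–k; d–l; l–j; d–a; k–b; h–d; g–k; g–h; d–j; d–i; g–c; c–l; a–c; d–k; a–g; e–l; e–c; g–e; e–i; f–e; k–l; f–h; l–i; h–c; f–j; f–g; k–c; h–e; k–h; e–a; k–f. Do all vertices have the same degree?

Degrees: a:9, b:9, c:9, d:9, e:9, f:9, g:9, h:9, i:9, j:9, k:9, l:9
All degrees equal 9; the graph is regular.

Yes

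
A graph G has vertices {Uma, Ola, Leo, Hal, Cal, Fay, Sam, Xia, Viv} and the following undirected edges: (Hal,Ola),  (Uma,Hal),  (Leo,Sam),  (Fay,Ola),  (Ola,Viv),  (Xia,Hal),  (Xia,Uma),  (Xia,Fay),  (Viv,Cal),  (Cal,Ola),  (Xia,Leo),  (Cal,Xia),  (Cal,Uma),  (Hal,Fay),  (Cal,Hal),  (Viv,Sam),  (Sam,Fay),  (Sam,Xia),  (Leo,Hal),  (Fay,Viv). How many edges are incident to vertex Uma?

Neighbors of Uma: Hal, Cal, Xia.

3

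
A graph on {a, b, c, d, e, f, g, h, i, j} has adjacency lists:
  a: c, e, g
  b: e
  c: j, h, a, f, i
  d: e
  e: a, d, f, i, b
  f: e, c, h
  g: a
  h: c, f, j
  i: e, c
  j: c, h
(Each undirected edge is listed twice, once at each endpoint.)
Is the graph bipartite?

The cycle c-h-j-c has length 3, which is odd, so the graph is not bipartite.

No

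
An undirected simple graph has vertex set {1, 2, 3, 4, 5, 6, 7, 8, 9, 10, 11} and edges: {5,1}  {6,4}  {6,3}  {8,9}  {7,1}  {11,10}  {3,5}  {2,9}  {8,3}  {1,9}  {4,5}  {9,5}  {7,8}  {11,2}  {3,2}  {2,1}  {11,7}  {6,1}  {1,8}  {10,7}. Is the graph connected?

Yes

Starting from 1 and exploring outward reaches every vertex (1, 7, 2, 8, 6, 9, 5, 11, 10, 3, 4); the graph is connected.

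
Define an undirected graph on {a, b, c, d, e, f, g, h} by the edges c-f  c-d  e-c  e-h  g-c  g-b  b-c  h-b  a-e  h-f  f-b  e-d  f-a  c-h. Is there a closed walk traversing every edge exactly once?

Yes

Degrees: a:2, b:4, c:6, d:2, e:4, f:4, g:2, h:4
All degrees are even and the non-isolated vertices are connected — an Eulerian circuit exists.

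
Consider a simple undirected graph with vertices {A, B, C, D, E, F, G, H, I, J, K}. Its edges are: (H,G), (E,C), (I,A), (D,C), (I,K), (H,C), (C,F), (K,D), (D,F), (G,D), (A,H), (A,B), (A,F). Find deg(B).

Neighbors of B: A.

1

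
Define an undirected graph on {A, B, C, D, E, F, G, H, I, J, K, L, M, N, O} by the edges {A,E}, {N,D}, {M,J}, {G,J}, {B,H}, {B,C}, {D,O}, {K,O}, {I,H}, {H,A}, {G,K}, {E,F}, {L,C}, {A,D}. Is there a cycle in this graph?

No

|V| = 15, |E| = 14, number of components = 1.
A forest on 15 vertices with 1 component has exactly 14 edges, which matches — so no cycle.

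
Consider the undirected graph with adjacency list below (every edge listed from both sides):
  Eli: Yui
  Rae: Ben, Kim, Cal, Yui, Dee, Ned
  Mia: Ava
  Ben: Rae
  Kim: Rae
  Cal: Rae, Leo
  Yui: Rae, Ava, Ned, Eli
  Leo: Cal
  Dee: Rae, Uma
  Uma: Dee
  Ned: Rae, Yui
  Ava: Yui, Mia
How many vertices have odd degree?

Degrees: Eli:1, Rae:6, Mia:1, Ben:1, Kim:1, Cal:2, Yui:4, Leo:1, Dee:2, Uma:1, Ned:2, Ava:2
Odd-degree vertices: Eli, Mia, Ben, Kim, Leo, Uma.

6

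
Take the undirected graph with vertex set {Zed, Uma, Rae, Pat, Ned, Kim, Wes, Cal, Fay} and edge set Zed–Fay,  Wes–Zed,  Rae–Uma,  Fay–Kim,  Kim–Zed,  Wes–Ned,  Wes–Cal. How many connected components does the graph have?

3

Component: {Pat}
Component: {Uma, Rae}
Component: {Zed, Ned, Kim, Wes, Cal, Fay}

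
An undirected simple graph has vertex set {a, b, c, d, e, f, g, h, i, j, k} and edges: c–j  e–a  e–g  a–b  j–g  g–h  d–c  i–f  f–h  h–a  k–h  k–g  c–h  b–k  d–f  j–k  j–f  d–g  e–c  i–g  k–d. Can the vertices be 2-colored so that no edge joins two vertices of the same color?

No

d-g-k-d is an odd cycle (length 3), and a bipartite graph can contain only even cycles.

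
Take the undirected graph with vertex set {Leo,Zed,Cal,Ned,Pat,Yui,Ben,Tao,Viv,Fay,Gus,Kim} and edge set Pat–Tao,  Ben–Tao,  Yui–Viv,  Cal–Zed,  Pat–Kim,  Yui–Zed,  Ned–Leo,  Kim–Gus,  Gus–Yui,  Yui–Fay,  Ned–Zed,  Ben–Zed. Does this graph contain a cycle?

Yes

The graph has 12 vertices, 12 edges, and 1 connected component.
Since 12 > 12 - 1, a cycle must exist; for instance Zed-Yui-Gus-Kim-Pat-Tao-Ben-Zed.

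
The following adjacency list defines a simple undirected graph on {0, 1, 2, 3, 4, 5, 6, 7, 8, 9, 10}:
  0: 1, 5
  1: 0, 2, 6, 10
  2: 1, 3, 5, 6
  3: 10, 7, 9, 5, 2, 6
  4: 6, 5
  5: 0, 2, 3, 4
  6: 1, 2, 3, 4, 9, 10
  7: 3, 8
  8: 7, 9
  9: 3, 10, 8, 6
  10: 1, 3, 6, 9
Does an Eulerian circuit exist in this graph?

Degrees: 0:2, 1:4, 2:4, 3:6, 4:2, 5:4, 6:6, 7:2, 8:2, 9:4, 10:4
Every vertex has even degree and the edges form a single connected piece, so an Eulerian circuit exists.

Yes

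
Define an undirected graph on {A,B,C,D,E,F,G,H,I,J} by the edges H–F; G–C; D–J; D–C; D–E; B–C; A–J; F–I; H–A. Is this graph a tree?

|V| = 10, |E| = 9.
Connected and |E| = |V| - 1, which characterizes a tree.

Yes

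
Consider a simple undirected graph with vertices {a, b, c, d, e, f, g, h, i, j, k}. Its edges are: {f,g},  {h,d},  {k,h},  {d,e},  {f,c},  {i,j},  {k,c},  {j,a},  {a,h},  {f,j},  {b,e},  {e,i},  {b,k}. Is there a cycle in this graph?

Yes

The graph has 11 vertices, 13 edges, and 1 connected component.
Since 13 > 11 - 1, a cycle must exist; for instance a-j-f-c-k-h-a.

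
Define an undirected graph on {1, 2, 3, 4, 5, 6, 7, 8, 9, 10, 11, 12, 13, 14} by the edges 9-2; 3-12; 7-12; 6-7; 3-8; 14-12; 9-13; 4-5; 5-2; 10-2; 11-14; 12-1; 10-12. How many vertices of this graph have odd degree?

Degrees: 1:1, 2:3, 3:2, 4:1, 5:2, 6:1, 7:2, 8:1, 9:2, 10:2, 11:1, 12:5, 13:1, 14:2
Odd-degree vertices: 1, 2, 4, 6, 8, 11, 12, 13.

8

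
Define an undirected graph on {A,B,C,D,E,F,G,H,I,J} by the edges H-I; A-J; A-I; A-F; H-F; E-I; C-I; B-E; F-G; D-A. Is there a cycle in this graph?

Yes

The graph has 10 vertices, 10 edges, and 1 connected component.
Since 10 > 10 - 1, a cycle must exist; for instance A-F-H-I-A.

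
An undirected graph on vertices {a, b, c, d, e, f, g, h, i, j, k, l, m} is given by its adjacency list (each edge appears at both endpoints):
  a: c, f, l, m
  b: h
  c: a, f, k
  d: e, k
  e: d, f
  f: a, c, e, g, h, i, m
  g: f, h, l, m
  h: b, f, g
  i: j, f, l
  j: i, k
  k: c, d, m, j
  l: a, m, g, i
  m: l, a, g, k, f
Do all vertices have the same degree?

Degrees: a:4, b:1, c:3, d:2, e:2, f:7, g:4, h:3, i:3, j:2, k:4, l:4, m:5
Vertex b has degree 1 while f has degree 7, so the graph is not regular.

No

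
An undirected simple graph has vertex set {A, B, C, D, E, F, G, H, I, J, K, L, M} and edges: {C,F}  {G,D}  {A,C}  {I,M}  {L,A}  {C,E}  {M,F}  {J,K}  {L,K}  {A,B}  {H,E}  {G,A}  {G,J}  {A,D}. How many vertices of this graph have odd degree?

Degrees: A:5, B:1, C:3, D:2, E:2, F:2, G:3, H:1, I:1, J:2, K:2, L:2, M:2
Odd-degree vertices: A, B, C, G, H, I.

6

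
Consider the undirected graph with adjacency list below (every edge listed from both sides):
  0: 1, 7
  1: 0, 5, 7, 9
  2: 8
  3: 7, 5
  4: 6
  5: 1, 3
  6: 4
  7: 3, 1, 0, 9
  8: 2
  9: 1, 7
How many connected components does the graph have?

Component: {2, 8}
Component: {4, 6}
Component: {0, 1, 3, 5, 7, 9}

3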